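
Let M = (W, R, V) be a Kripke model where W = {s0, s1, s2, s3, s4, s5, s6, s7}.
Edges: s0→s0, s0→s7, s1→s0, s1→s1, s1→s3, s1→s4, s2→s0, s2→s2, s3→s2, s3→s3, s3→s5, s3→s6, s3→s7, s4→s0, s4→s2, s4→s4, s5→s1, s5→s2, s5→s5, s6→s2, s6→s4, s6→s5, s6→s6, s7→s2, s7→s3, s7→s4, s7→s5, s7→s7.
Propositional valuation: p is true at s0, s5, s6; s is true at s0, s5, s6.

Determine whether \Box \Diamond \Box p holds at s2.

At s2: \Box \Diamond \Box p requires \Diamond \Box p at every successor {s0, s2}.
  \Diamond \Box p fails at s0, so \Box \Diamond \Box p is false at s2.
    At s0: \Diamond \Box p requires \Box p at some successor in {s0, s7}.
      At s0: \Box p is false.
      At s7: \Box p is false.
    So \Diamond \Box p is false at s0.

No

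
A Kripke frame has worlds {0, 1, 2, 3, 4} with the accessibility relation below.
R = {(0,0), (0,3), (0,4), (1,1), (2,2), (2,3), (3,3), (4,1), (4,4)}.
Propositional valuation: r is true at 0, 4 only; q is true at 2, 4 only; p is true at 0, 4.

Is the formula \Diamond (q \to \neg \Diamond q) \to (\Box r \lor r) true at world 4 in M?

Yes

Recall that \Box ψ holds at a world iff ψ holds at every accessible world, and \Diamond ψ holds iff ψ holds at some accessible world.
At 4: \Diamond (q \to \neg \Diamond q) is true, \Box r \lor r is true, so \Diamond (q \to \neg \Diamond q) \to (\Box r \lor r) is true.
  At 4: \Diamond (q \to \neg \Diamond q) requires q \to \neg \Diamond q at some successor in {1, 4}.
    q \to \neg \Diamond q holds at 1, so \Diamond (q \to \neg \Diamond q) is true at 4.
      At 1: q is false, \neg \Diamond q is true, so q \to \neg \Diamond q is true.
  At 4: \Box r is false, r is true, so \Box r \lor r is true.
    At 4: \Box r requires r at every successor {1, 4}.
      r fails at 1, so \Box r is false at 4.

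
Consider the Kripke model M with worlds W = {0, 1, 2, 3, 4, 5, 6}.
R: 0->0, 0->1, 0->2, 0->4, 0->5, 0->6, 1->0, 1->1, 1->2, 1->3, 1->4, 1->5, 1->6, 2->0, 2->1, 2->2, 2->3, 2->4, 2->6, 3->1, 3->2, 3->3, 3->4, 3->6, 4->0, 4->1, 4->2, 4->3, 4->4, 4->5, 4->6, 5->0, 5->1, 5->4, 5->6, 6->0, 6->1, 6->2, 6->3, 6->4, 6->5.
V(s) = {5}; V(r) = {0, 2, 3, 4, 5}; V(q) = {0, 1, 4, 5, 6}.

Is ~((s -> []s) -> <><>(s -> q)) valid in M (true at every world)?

No

Let φ = ~((s -> []s) -> <><>(s -> q)). Evaluate φ at each world:
  0 (successors {0, 1, 2, 4, 5, 6}): φ is false.
  1 (successors {0, 1, 2, 3, 4, 5, 6}): φ is false.
  2 (successors {0, 1, 2, 3, 4, 6}): φ is false.
  3 (successors {1, 2, 3, 4, 6}): φ is false.
  4 (successors {0, 1, 2, 3, 4, 5, 6}): φ is false.
  5 (successors {0, 1, 4, 6}): φ is false.
  6 (successors {0, 1, 2, 3, 4, 5}): φ is false.
Detail at 0 (counterexample):
  At 0: (s -> []s) -> <><>(s -> q) is true, so ~((s -> []s) -> <><>(s -> q)) is false.
    At 0: s -> []s is true, <><>(s -> q) is true, so (s -> []s) -> <><>(s -> q) is true.
      At 0: s is false, []s is false, so s -> []s is true.
      At 0: <><>(s -> q) requires <>(s -> q) at some successor in {0, 1, 2, 4, 5, 6}.
        <>(s -> q) holds at 0, so <><>(s -> q) is true at 0.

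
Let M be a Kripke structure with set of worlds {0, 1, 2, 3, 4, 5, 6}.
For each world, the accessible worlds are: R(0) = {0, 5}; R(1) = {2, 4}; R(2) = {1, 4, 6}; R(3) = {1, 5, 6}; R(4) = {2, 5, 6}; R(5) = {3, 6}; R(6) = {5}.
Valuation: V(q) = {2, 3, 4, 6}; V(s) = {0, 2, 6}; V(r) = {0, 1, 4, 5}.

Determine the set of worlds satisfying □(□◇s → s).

0, 1, 4, 5, 6

Let φ = □(□◇s → s). Evaluate φ at each world:
  0 (successors {0, 5}): φ is true.
  1 (successors {2, 4}): φ is true.
  2 (successors {1, 4, 6}): φ is false.
  3 (successors {1, 5, 6}): φ is false.
  4 (successors {2, 5, 6}): φ is true.
  5 (successors {3, 6}): φ is true.
  6 (successors {5}): φ is true.
For instance, at 1:
  At 1: □(□◇s → s) requires □◇s → s at every successor {2, 4}.
      At 2: □◇s is false, s is true, so □◇s → s is true.
      At 4: □◇s is false, s is false, so □◇s → s is true.
  So □(□◇s → s) is true at 1.
Satisfying worlds: {0, 1, 4, 5, 6}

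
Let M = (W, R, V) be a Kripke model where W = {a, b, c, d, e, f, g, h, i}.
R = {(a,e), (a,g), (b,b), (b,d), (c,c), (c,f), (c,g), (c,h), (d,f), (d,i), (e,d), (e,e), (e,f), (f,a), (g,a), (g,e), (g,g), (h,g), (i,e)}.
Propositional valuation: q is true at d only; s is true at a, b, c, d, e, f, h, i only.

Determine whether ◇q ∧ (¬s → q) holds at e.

At e: ◇q is true, ¬s → q is true, so ◇q ∧ (¬s → q) is true.
  At e: ◇q requires q at some successor in {d, e, f}.
    q holds at d, so ◇q is true at e.

Yes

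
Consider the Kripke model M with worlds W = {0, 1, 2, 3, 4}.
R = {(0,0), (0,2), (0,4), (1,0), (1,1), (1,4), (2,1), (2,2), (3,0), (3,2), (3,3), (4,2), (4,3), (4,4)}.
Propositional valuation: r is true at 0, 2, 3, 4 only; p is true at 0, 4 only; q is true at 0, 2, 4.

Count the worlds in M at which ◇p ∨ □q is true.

Let φ = ◇p ∨ □q. Evaluate φ at each world:
  0 (successors {0, 2, 4}): φ is true.
  1 (successors {0, 1, 4}): φ is true.
  2 (successors {1, 2}): φ is false.
  3 (successors {0, 2, 3}): φ is true.
  4 (successors {2, 3, 4}): φ is true.
For instance, at 1:
  At 1: ◇p is true, □q is false, so ◇p ∨ □q is true.
    At 1: ◇p requires p at some successor in {0, 1, 4}.
      p holds at 0, so ◇p is true at 1.
    At 1: □q requires q at every successor {0, 1, 4}.
      q fails at 1, so □q is false at 1.
Satisfying worlds: {0, 1, 3, 4}

4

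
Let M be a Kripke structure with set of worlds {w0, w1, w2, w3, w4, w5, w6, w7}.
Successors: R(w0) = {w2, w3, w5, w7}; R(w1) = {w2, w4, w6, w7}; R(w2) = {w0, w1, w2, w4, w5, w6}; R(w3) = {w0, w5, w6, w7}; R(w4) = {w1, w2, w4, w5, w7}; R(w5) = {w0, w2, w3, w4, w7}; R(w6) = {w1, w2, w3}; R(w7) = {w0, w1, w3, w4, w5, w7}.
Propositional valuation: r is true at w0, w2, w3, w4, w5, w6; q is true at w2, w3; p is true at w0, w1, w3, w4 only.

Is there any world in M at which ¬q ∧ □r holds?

Recall that □ψ holds at a world iff ψ holds at every accessible world, and ◇ψ holds iff ψ holds at some accessible world.
Let φ = ¬q ∧ □r. Evaluate φ at each world:
  w0 (successors {w2, w3, w5, w7}): φ is false.
  w1 (successors {w2, w4, w6, w7}): φ is false.
  w2 (successors {w0, w1, w2, w4, w5, w6}): φ is false.
  w3 (successors {w0, w5, w6, w7}): φ is false.
  w4 (successors {w1, w2, w4, w5, w7}): φ is false.
  w5 (successors {w0, w2, w3, w4, w7}): φ is false.
  w6 (successors {w1, w2, w3}): φ is false.
  w7 (successors {w0, w1, w3, w4, w5, w7}): φ is false.
For instance, at w4:
  At w4: ¬q is true, □r is false, so ¬q ∧ □r is false.
    At w4: □r requires r at every successor {w1, w2, w4, w5, w7}.
      r fails at w1, so □r is false at w4.

No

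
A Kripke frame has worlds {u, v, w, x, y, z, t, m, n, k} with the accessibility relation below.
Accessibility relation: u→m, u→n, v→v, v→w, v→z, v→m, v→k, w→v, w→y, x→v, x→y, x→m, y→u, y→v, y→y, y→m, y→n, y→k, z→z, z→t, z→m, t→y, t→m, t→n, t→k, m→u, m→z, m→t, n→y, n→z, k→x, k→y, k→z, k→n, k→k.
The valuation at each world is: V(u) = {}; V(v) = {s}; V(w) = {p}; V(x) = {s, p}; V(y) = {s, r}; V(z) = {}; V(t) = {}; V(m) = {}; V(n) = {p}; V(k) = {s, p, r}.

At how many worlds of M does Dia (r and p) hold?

Let φ = Dia (r and p). Evaluate φ at each world:
  u (successors {m, n}): φ is false.
  v (successors {v, w, z, m, k}): φ is true.
  w (successors {v, y}): φ is false.
  x (successors {v, y, m}): φ is false.
  y (successors {u, v, y, m, n, k}): φ is true.
  z (successors {z, t, m}): φ is false.
  t (successors {y, m, n, k}): φ is true.
  m (successors {u, z, t}): φ is false.
  n (successors {y, z}): φ is false.
  k (successors {x, y, z, n, k}): φ is true.
For instance, at w:
  At w: Dia (r and p) requires r and p at some successor in {v, y}.
    At v: r and p is false.
    At y: r and p is false.
  So Dia (r and p) is false at w.
Satisfying worlds: {v, y, t, k}

4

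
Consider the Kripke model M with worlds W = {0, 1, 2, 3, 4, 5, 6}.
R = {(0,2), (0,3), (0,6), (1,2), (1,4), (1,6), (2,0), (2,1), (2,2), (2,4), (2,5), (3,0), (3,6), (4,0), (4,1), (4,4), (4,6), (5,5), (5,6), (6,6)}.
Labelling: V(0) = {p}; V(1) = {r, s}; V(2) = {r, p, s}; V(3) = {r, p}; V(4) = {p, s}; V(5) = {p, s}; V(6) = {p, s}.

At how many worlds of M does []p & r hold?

2

Recall that []ψ holds at a world iff ψ holds at every accessible world, and <>ψ holds iff ψ holds at some accessible world.
Let φ = []p & r. Evaluate φ at each world:
  0 (successors {2, 3, 6}): φ is false.
  1 (successors {2, 4, 6}): φ is true.
  2 (successors {0, 1, 2, 4, 5}): φ is false.
  3 (successors {0, 6}): φ is true.
  4 (successors {0, 1, 4, 6}): φ is false.
  5 (successors {5, 6}): φ is false.
  6 (successors {6}): φ is false.
For instance, at 2:
  At 2: []p is false, r is true, so []p & r is false.
    At 2: []p requires p at every successor {0, 1, 2, 4, 5}.
      p fails at 1, so []p is false at 2.
Satisfying worlds: {1, 3}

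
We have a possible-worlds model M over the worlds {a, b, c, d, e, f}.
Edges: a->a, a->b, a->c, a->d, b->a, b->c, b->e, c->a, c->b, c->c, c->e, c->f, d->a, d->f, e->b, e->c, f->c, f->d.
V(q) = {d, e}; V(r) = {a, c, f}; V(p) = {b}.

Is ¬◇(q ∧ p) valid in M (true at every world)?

Yes

Let φ = ¬◇(q ∧ p). Evaluate φ at each world:
  a (successors {a, b, c, d}): φ is true.
  b (successors {a, c, e}): φ is true.
  c (successors {a, b, c, e, f}): φ is true.
  d (successors {a, f}): φ is true.
  e (successors {b, c}): φ is true.
  f (successors {c, d}): φ is true.
For instance, at a:
  At a: ◇(q ∧ p) is false, so ¬◇(q ∧ p) is true.
    At a: ◇(q ∧ p) requires q ∧ p at some successor in {a, b, c, d}.
      At a: q ∧ p is false.
      At b: q ∧ p is false.
      At c: q ∧ p is false.
      At d: q ∧ p is false.
    So ◇(q ∧ p) is false at a.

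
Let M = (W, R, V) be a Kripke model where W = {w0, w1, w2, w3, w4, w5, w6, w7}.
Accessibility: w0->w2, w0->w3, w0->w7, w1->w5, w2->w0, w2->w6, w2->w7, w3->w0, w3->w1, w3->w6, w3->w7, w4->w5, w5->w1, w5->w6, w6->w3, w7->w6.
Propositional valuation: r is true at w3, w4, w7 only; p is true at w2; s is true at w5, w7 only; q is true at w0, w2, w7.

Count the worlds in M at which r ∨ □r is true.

4

Let φ = r ∨ □r. Evaluate φ at each world:
  w0 (successors {w2, w3, w7}): φ is false.
  w1 (successors {w5}): φ is false.
  w2 (successors {w0, w6, w7}): φ is false.
  w3 (successors {w0, w1, w6, w7}): φ is true.
  w4 (successors {w5}): φ is true.
  w5 (successors {w1, w6}): φ is false.
  w6 (successors {w3}): φ is true.
  w7 (successors {w6}): φ is true.
For instance, at w7:
  At w7: r is true, □r is false, so r ∨ □r is true.
    At w7: □r requires r at every successor {w6}.
      r fails at w6, so □r is false at w7.
Satisfying worlds: {w3, w4, w6, w7}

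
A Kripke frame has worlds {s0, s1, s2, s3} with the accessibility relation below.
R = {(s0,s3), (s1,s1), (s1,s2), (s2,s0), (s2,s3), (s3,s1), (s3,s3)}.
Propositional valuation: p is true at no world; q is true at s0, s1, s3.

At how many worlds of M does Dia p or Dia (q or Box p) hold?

4

Let φ = Dia p or Dia (q or Box p). Evaluate φ at each world:
  s0 (successors {s3}): φ is true.
  s1 (successors {s1, s2}): φ is true.
  s2 (successors {s0, s3}): φ is true.
  s3 (successors {s1, s3}): φ is true.
For instance, at s0:
  At s0: Dia p is false, Dia (q or Box p) is true, so Dia p or Dia (q or Box p) is true.
    At s0: Dia p requires p at some successor in {s3}.
      At s3: p is false.
    So Dia p is false at s0.
    At s0: Dia (q or Box p) requires q or Box p at some successor in {s3}.
      q or Box p holds at s3, so Dia (q or Box p) is true at s0.
Satisfying worlds: {s0, s1, s2, s3}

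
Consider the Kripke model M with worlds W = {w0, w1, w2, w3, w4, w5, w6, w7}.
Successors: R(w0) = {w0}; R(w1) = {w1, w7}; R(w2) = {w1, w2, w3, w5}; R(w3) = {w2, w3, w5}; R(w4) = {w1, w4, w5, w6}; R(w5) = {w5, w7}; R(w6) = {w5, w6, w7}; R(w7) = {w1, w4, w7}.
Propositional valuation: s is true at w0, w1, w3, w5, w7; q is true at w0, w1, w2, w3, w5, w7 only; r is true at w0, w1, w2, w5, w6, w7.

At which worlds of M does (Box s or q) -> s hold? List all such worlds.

w0, w1, w3, w4, w5, w6, w7

Recall that Box ψ holds at a world iff ψ holds at every accessible world, and Dia ψ holds iff ψ holds at some accessible world.
Let φ = (Box s or q) -> s. Evaluate φ at each world:
  w0 (successors {w0}): φ is true.
  w1 (successors {w1, w7}): φ is true.
  w2 (successors {w1, w2, w3, w5}): φ is false.
  w3 (successors {w2, w3, w5}): φ is true.
  w4 (successors {w1, w4, w5, w6}): φ is true.
  w5 (successors {w5, w7}): φ is true.
  w6 (successors {w5, w6, w7}): φ is true.
  w7 (successors {w1, w4, w7}): φ is true.
For instance, at w0:
  At w0: Box s or q is true, s is true, so (Box s or q) -> s is true.
    At w0: Box s is true, q is true, so Box s or q is true.
      At w0: Box s requires s at every successor {w0}.
        At w0: s is true.
      So Box s is true at w0.
Satisfying worlds: {w0, w1, w3, w4, w5, w6, w7}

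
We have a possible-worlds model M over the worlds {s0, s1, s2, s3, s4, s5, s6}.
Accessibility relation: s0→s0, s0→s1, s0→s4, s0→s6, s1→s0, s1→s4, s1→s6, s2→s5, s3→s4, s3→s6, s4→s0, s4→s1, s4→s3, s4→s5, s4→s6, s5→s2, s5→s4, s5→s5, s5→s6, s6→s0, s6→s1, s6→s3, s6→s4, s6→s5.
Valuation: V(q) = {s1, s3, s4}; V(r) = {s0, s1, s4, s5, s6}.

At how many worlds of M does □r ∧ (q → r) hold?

Let φ = □r ∧ (q → r). Evaluate φ at each world:
  s0 (successors {s0, s1, s4, s6}): φ is true.
  s1 (successors {s0, s4, s6}): φ is true.
  s2 (successors {s5}): φ is true.
  s3 (successors {s4, s6}): φ is false.
  s4 (successors {s0, s1, s3, s5, s6}): φ is false.
  s5 (successors {s2, s4, s5, s6}): φ is false.
  s6 (successors {s0, s1, s3, s4, s5}): φ is false.
For instance, at s1:
  At s1: □r is true, q → r is true, so □r ∧ (q → r) is true.
    At s1: □r requires r at every successor {s0, s4, s6}.
      At s0: r is true.
      At s4: r is true.
      At s6: r is true.
    So □r is true at s1.
Satisfying worlds: {s0, s1, s2}

3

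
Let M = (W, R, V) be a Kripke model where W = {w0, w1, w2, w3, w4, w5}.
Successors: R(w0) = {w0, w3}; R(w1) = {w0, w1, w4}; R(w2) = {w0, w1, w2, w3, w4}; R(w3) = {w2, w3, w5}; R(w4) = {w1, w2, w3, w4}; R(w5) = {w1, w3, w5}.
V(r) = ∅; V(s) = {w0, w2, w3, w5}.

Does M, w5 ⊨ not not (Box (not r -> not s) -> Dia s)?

Yes

Recall that Box ψ holds at a world iff ψ holds at every accessible world, and Dia ψ holds iff ψ holds at some accessible world.
At w5: not (Box (not r -> not s) -> Dia s) is false, so not not (Box (not r -> not s) -> Dia s) is true.
  At w5: Box (not r -> not s) -> Dia s is true, so not (Box (not r -> not s) -> Dia s) is false.
    At w5: Box (not r -> not s) is false, Dia s is true, so Box (not r -> not s) -> Dia s is true.
      At w5: Box (not r -> not s) requires not r -> not s at every successor {w1, w3, w5}.
        not r -> not s fails at w3, so Box (not r -> not s) is false at w5.
      At w5: Dia s requires s at some successor in {w1, w3, w5}.
        s holds at w3, so Dia s is true at w5.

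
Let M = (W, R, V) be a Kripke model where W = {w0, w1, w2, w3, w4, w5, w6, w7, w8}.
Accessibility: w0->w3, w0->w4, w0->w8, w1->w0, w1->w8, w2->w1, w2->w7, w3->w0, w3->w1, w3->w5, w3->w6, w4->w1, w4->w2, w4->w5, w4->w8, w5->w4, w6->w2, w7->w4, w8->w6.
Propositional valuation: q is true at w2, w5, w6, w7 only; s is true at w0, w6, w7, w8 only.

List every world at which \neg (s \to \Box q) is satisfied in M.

Recall that \Box ψ holds at a world iff ψ holds at every accessible world, and \Diamond ψ holds iff ψ holds at some accessible world.
Let φ = \neg (s \to \Box q). Evaluate φ at each world:
  w0 (successors {w3, w4, w8}): φ is true.
  w1 (successors {w0, w8}): φ is false.
  w2 (successors {w1, w7}): φ is false.
  w3 (successors {w0, w1, w5, w6}): φ is false.
  w4 (successors {w1, w2, w5, w8}): φ is false.
  w5 (successors {w4}): φ is false.
  w6 (successors {w2}): φ is false.
  w7 (successors {w4}): φ is true.
  w8 (successors {w6}): φ is false.
For instance, at w3:
  At w3: s \to \Box q is true, so \neg (s \to \Box q) is false.
    At w3: s is false, \Box q is false, so s \to \Box q is true.
      At w3: \Box q requires q at every successor {w0, w1, w5, w6}.
        q fails at w0, so \Box q is false at w3.
Satisfying worlds: {w0, w7}

w0, w7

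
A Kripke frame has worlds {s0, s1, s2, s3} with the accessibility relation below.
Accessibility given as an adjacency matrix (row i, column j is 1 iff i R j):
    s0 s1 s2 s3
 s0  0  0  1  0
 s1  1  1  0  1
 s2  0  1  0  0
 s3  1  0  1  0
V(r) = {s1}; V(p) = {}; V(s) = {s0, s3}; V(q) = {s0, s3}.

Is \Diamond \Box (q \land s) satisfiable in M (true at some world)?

Let φ = \Diamond \Box (q \land s). Evaluate φ at each world:
  s0 (successors {s2}): φ is false.
  s1 (successors {s0, s1, s3}): φ is false.
  s2 (successors {s1}): φ is false.
  s3 (successors {s0, s2}): φ is false.
For instance, at s3:
  At s3: \Diamond \Box (q \land s) requires \Box (q \land s) at some successor in {s0, s2}.
    At s0: \Box (q \land s) is false.
    At s2: \Box (q \land s) is false.
  So \Diamond \Box (q \land s) is false at s3.

No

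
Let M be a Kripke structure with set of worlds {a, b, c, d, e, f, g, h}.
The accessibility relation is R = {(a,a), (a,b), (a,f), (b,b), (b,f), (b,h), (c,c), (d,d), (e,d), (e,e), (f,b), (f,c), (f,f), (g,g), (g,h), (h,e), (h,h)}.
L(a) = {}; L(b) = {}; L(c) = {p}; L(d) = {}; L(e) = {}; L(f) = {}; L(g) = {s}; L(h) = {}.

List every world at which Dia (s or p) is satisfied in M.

Let φ = Dia (s or p). Evaluate φ at each world:
  a (successors {a, b, f}): φ is false.
  b (successors {b, f, h}): φ is false.
  c (successors {c}): φ is true.
  d (successors {d}): φ is false.
  e (successors {d, e}): φ is false.
  f (successors {b, c, f}): φ is true.
  g (successors {g, h}): φ is true.
  h (successors {e, h}): φ is false.
For instance, at e:
  At e: Dia (s or p) requires s or p at some successor in {d, e}.
    At d: s or p is false.
    At e: s or p is false.
  So Dia (s or p) is false at e.
Satisfying worlds: {c, f, g}

c, f, g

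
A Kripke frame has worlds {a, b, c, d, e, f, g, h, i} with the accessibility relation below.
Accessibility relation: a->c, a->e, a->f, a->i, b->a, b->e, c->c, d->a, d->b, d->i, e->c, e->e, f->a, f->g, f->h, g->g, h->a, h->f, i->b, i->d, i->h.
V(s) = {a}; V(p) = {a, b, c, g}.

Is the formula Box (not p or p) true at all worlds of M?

Let φ = Box (not p or p). Evaluate φ at each world:
  a (successors {c, e, f, i}): φ is true.
  b (successors {a, e}): φ is true.
  c (successors {c}): φ is true.
  d (successors {a, b, i}): φ is true.
  e (successors {c, e}): φ is true.
  f (successors {a, g, h}): φ is true.
  g (successors {g}): φ is true.
  h (successors {a, f}): φ is true.
  i (successors {b, d, h}): φ is true.
For instance, at a:
  At a: Box (not p or p) requires not p or p at every successor {c, e, f, i}.
    At c: not p or p is true.
    At e: not p or p is true.
    At f: not p or p is true.
    At i: not p or p is true.
  So Box (not p or p) is true at a.

Yes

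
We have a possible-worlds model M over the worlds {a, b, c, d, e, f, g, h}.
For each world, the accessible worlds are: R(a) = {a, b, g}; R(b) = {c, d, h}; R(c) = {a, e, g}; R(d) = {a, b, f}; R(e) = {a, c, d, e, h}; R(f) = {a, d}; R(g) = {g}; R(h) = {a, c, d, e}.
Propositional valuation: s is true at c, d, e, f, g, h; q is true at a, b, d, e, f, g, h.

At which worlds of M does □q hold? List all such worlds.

Let φ = □q. Evaluate φ at each world:
  a (successors {a, b, g}): φ is true.
  b (successors {c, d, h}): φ is false.
  c (successors {a, e, g}): φ is true.
  d (successors {a, b, f}): φ is true.
  e (successors {a, c, d, e, h}): φ is false.
  f (successors {a, d}): φ is true.
  g (successors {g}): φ is true.
  h (successors {a, c, d, e}): φ is false.
For instance, at c:
  At c: □q requires q at every successor {a, e, g}.
    At a: q is true.
    At e: q is true.
    At g: q is true.
  So □q is true at c.
Satisfying worlds: {a, c, d, f, g}

a, c, d, f, g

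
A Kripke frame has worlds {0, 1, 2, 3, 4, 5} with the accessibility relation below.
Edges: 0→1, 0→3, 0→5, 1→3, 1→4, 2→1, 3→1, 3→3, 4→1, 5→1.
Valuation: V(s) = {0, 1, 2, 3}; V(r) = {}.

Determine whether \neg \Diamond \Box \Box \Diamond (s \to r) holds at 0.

Yes

At 0: \Diamond \Box \Box \Diamond (s \to r) is false, so \neg \Diamond \Box \Box \Diamond (s \to r) is true.
  At 0: \Diamond \Box \Box \Diamond (s \to r) requires \Box \Box \Diamond (s \to r) at some successor in {1, 3, 5}.
    At 1: \Box \Box \Diamond (s \to r) is false.
    At 3: \Box \Box \Diamond (s \to r) is false.
    At 5: \Box \Box \Diamond (s \to r) is false.
  So \Diamond \Box \Box \Diamond (s \to r) is false at 0.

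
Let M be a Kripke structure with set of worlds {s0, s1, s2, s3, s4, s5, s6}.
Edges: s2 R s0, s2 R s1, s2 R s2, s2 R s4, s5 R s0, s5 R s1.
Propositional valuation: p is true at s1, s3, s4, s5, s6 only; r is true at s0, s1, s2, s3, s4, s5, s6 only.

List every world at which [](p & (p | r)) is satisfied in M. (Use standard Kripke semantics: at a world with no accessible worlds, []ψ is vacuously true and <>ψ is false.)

s0, s1, s3, s4, s6

Let φ = [](p & (p | r)). Evaluate φ at each world:
  s0 (successors ∅): φ is true.
  s1 (successors ∅): φ is true.
  s2 (successors {s0, s1, s2, s4}): φ is false.
  s3 (successors ∅): φ is true.
  s4 (successors ∅): φ is true.
  s5 (successors {s0, s1}): φ is false.
  s6 (successors ∅): φ is true.
For instance, at s2:
  At s2: [](p & (p | r)) requires p & (p | r) at every successor {s0, s1, s2, s4}.
    p & (p | r) fails at s0, so [](p & (p | r)) is false at s2.
Satisfying worlds: {s0, s1, s3, s4, s6}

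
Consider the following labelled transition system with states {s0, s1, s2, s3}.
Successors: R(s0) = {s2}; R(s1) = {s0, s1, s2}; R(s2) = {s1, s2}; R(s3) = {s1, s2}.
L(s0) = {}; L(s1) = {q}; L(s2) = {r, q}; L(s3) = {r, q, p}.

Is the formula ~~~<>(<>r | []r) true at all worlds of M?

No

Let φ = ~~~<>(<>r | []r). Evaluate φ at each world:
  s0 (successors {s2}): φ is false.
  s1 (successors {s0, s1, s2}): φ is false.
  s2 (successors {s1, s2}): φ is false.
  s3 (successors {s1, s2}): φ is false.
Detail at s0 (counterexample):
  At s0: ~~<>(<>r | []r) is true, so ~~~<>(<>r | []r) is false.
    At s0: ~<>(<>r | []r) is false, so ~~<>(<>r | []r) is true.
      At s0: <>(<>r | []r) is true, so ~<>(<>r | []r) is false.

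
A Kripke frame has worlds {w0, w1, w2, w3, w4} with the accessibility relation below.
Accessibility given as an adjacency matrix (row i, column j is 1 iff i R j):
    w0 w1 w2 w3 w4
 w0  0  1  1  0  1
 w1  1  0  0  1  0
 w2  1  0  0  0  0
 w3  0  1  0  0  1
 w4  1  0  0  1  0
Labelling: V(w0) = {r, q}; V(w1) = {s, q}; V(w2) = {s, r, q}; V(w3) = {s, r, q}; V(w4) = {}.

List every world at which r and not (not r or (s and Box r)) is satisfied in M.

w0, w3

Let φ = r and not (not r or (s and Box r)). Evaluate φ at each world:
  w0 (successors {w1, w2, w4}): φ is true.
  w1 (successors {w0, w3}): φ is false.
  w2 (successors {w0}): φ is false.
  w3 (successors {w1, w4}): φ is true.
  w4 (successors {w0, w3}): φ is false.
For instance, at w2:
  At w2: r is true, not (not r or (s and Box r)) is false, so r and not (not r or (s and Box r)) is false.
    At w2: not r or (s and Box r) is true, so not (not r or (s and Box r)) is false.
      At w2: not r is false, s and Box r is true, so not r or (s and Box r) is true.
Satisfying worlds: {w0, w3}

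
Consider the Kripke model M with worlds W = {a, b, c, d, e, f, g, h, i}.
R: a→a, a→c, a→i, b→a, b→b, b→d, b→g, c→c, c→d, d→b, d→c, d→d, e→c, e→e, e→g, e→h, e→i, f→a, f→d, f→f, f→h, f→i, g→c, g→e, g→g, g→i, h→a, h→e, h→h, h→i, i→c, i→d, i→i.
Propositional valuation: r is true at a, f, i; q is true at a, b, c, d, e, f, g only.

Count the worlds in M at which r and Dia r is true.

Recall that Dia ψ holds at a world iff ψ holds at some accessible world.
Let φ = r and Dia r. Evaluate φ at each world:
  a (successors {a, c, i}): φ is true.
  b (successors {a, b, d, g}): φ is false.
  c (successors {c, d}): φ is false.
  d (successors {b, c, d}): φ is false.
  e (successors {c, e, g, h, i}): φ is false.
  f (successors {a, d, f, h, i}): φ is true.
  g (successors {c, e, g, i}): φ is false.
  h (successors {a, e, h, i}): φ is false.
  i (successors {c, d, i}): φ is true.
For instance, at c:
  At c: r is false, Dia r is false, so r and Dia r is false.
    At c: Dia r requires r at some successor in {c, d}.
      At c: r is false.
      At d: r is false.
    So Dia r is false at c.
Satisfying worlds: {a, f, i}

3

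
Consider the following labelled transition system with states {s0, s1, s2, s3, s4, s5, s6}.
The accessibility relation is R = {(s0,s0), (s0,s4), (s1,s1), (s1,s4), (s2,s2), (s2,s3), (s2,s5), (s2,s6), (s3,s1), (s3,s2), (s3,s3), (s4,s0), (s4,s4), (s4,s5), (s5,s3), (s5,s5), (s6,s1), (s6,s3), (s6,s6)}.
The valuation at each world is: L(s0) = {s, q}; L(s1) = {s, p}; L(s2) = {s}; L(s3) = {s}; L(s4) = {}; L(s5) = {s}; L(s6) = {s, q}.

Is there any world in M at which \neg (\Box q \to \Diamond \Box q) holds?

Let φ = \neg (\Box q \to \Diamond \Box q). Evaluate φ at each world:
  s0 (successors {s0, s4}): φ is false.
  s1 (successors {s1, s4}): φ is false.
  s2 (successors {s2, s3, s5, s6}): φ is false.
  s3 (successors {s1, s2, s3}): φ is false.
  s4 (successors {s0, s4, s5}): φ is false.
  s5 (successors {s3, s5}): φ is false.
  s6 (successors {s1, s3, s6}): φ is false.
For instance, at s5:
  At s5: \Box q \to \Diamond \Box q is true, so \neg (\Box q \to \Diamond \Box q) is false.
    At s5: \Box q is false, \Diamond \Box q is false, so \Box q \to \Diamond \Box q is true.
      At s5: \Box q requires q at every successor {s3, s5}.
        q fails at s3, so \Box q is false at s5.
      At s5: \Diamond \Box q requires \Box q at some successor in {s3, s5}.
        At s3: \Box q is false.
        At s5: \Box q is false.
      So \Diamond \Box q is false at s5.

No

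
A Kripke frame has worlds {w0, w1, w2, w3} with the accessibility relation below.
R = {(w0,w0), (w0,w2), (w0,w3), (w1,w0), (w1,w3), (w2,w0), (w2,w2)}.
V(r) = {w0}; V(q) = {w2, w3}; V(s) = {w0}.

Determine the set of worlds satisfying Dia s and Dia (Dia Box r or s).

Let φ = Dia s and Dia (Dia Box r or s). Evaluate φ at each world:
  w0 (successors {w0, w2, w3}): φ is true.
  w1 (successors {w0, w3}): φ is true.
  w2 (successors {w0, w2}): φ is true.
  w3 (successors ∅): φ is false.
For instance, at w2:
  At w2: Dia s is true, Dia (Dia Box r or s) is true, so Dia s and Dia (Dia Box r or s) is true.
    At w2: Dia s requires s at some successor in {w0, w2}.
      s holds at w0, so Dia s is true at w2.
    At w2: Dia (Dia Box r or s) requires Dia Box r or s at some successor in {w0, w2}.
      Dia Box r or s holds at w0, so Dia (Dia Box r or s) is true at w2.
Satisfying worlds: {w0, w1, w2}

w0, w1, w2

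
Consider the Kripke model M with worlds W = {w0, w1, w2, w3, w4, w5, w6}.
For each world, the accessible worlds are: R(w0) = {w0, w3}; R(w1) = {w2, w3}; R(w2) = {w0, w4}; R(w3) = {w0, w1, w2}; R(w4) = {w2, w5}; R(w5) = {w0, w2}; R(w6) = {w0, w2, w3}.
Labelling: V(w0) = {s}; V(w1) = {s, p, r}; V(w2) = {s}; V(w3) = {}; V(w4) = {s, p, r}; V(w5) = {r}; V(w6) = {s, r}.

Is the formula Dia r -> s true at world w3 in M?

At w3: Dia r is true, s is false, so Dia r -> s is false.
  At w3: Dia r requires r at some successor in {w0, w1, w2}.
    r holds at w1, so Dia r is true at w3.

No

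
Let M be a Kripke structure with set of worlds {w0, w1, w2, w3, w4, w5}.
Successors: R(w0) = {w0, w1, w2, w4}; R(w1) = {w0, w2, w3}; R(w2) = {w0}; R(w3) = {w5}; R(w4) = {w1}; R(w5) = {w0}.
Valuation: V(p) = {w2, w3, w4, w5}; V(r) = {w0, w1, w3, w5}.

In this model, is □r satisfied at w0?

No

Recall that □ψ holds at a world iff ψ holds at every accessible world, and ◇ψ holds iff ψ holds at some accessible world.
At w0: □r requires r at every successor {w0, w1, w2, w4}.
  r fails at w2, so □r is false at w0.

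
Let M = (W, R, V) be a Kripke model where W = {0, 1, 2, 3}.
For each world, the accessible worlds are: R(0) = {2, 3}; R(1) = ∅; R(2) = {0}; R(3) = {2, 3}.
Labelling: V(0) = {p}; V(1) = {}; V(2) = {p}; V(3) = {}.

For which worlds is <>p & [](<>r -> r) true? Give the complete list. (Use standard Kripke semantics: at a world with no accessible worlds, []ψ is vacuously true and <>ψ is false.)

0, 2, 3

Let φ = <>p & [](<>r -> r). Evaluate φ at each world:
  0 (successors {2, 3}): φ is true.
  1 (successors ∅): φ is false.
  2 (successors {0}): φ is true.
  3 (successors {2, 3}): φ is true.
For instance, at 3:
  At 3: <>p is true, [](<>r -> r) is true, so <>p & [](<>r -> r) is true.
    At 3: <>p requires p at some successor in {2, 3}.
      p holds at 2, so <>p is true at 3.
    At 3: [](<>r -> r) requires <>r -> r at every successor {2, 3}.
      At 2: <>r -> r is true.
      At 3: <>r -> r is true.
    So [](<>r -> r) is true at 3.
Satisfying worlds: {0, 2, 3}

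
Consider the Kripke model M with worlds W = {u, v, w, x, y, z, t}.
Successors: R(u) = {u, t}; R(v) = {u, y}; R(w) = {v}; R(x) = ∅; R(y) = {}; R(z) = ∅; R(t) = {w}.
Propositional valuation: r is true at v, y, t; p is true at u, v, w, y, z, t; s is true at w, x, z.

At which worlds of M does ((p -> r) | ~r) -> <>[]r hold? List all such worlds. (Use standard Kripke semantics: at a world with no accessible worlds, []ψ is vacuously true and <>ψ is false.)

v, t

Let φ = ((p -> r) | ~r) -> <>[]r. Evaluate φ at each world:
  u (successors {u, t}): φ is false.
  v (successors {u, y}): φ is true.
  w (successors {v}): φ is false.
  x (successors ∅): φ is false.
  y (successors ∅): φ is false.
  z (successors ∅): φ is false.
  t (successors {w}): φ is true.
For instance, at u:
  At u: (p -> r) | ~r is true, <>[]r is false, so ((p -> r) | ~r) -> <>[]r is false.
    At u: <>[]r requires []r at some successor in {u, t}.
      At u: []r is false.
      At t: []r is false.
    So <>[]r is false at u.
Satisfying worlds: {v, t}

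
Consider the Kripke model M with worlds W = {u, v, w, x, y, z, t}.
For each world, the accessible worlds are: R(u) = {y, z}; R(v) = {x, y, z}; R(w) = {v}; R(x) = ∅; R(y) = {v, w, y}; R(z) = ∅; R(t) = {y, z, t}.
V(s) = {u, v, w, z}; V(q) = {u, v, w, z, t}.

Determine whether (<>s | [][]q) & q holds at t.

At t: <>s | [][]q is true, q is true, so (<>s | [][]q) & q is true.
  At t: <>s is true, [][]q is false, so <>s | [][]q is true.
    At t: <>s requires s at some successor in {y, z, t}.
      s holds at z, so <>s is true at t.
    At t: [][]q requires []q at every successor {y, z, t}.
      []q fails at y, so [][]q is false at t.

Yes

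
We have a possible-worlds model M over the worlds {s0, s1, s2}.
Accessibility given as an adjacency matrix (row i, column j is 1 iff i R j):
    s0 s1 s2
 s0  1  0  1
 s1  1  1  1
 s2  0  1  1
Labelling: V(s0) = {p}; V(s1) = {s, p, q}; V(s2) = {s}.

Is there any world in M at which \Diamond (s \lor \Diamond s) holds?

Yes

Recall that \Diamond ψ holds at a world iff ψ holds at some accessible world.
Let φ = \Diamond (s \lor \Diamond s). Evaluate φ at each world:
  s0 (successors {s0, s2}): φ is true.
  s1 (successors {s0, s1, s2}): φ is true.
  s2 (successors {s1, s2}): φ is true.
Detail at s0 (witness):
  At s0: \Diamond (s \lor \Diamond s) requires s \lor \Diamond s at some successor in {s0, s2}.
    s \lor \Diamond s holds at s0, so \Diamond (s \lor \Diamond s) is true at s0.
      At s0: s is false, \Diamond s is true, so s \lor \Diamond s is true.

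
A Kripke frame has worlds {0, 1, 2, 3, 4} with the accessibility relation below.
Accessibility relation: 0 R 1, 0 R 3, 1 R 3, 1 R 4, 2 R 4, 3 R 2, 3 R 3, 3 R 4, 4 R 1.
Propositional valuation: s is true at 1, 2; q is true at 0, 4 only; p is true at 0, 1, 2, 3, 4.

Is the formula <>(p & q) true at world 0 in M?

No

Recall that <>ψ holds at a world iff ψ holds at some accessible world.
At 0: <>(p & q) requires p & q at some successor in {1, 3}.
  At 1: p & q is false.
  At 3: p & q is false.
So <>(p & q) is false at 0.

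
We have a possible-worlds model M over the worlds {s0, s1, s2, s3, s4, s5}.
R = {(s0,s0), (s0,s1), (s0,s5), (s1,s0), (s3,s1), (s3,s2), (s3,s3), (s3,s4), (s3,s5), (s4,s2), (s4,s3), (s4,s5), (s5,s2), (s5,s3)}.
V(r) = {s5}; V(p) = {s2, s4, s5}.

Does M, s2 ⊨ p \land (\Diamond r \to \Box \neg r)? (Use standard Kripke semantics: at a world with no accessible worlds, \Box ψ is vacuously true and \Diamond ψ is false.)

Yes

At s2: p is true, \Diamond r \to \Box \neg r is true, so p \land (\Diamond r \to \Box \neg r) is true.
  At s2: \Diamond r is false, \Box \neg r is true, so \Diamond r \to \Box \neg r is true.
    At s2: no accessible worlds, so \Diamond r is false.
    At s2: no accessible worlds, so \Box \neg r holds vacuously.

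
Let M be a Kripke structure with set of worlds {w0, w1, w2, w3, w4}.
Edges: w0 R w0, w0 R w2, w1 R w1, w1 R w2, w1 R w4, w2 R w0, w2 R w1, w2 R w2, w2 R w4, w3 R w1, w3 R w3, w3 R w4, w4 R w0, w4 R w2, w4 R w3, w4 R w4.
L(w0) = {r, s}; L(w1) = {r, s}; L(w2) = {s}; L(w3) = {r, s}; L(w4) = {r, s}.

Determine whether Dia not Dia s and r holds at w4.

No

Recall that Dia ψ holds at a world iff ψ holds at some accessible world.
At w4: Dia not Dia s is false, r is true, so Dia not Dia s and r is false.
  At w4: Dia not Dia s requires not Dia s at some successor in {w0, w2, w3, w4}.
    At w0: not Dia s is false.
    At w2: not Dia s is false.
    At w3: not Dia s is false.
    At w4: not Dia s is false.
  So Dia not Dia s is false at w4.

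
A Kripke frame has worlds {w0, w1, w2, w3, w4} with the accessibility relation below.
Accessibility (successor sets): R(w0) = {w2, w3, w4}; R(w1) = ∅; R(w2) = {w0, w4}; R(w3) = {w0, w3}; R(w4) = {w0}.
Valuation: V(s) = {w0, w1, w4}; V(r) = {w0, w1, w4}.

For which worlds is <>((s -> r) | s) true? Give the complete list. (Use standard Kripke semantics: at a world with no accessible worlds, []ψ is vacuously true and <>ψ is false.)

Let φ = <>((s -> r) | s). Evaluate φ at each world:
  w0 (successors {w2, w3, w4}): φ is true.
  w1 (successors ∅): φ is false.
  w2 (successors {w0, w4}): φ is true.
  w3 (successors {w0, w3}): φ is true.
  w4 (successors {w0}): φ is true.
For instance, at w0:
  At w0: <>((s -> r) | s) requires (s -> r) | s at some successor in {w2, w3, w4}.
    (s -> r) | s holds at w2, so <>((s -> r) | s) is true at w0.
Satisfying worlds: {w0, w2, w3, w4}

w0, w2, w3, w4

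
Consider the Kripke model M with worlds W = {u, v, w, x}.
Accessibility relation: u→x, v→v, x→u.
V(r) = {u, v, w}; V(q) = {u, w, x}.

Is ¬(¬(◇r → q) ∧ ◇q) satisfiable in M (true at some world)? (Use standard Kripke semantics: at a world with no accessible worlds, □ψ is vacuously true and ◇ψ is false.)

Let φ = ¬(¬(◇r → q) ∧ ◇q). Evaluate φ at each world:
  u (successors {x}): φ is true.
  v (successors {v}): φ is true.
  w (successors ∅): φ is true.
  x (successors {u}): φ is true.
Detail at u (witness):
  At u: ¬(◇r → q) ∧ ◇q is false, so ¬(¬(◇r → q) ∧ ◇q) is true.
    At u: ¬(◇r → q) is false, ◇q is true, so ¬(◇r → q) ∧ ◇q is false.
      At u: ◇r → q is true, so ¬(◇r → q) is false.
      At u: ◇q requires q at some successor in {x}.
        q holds at x, so ◇q is true at u.

Yes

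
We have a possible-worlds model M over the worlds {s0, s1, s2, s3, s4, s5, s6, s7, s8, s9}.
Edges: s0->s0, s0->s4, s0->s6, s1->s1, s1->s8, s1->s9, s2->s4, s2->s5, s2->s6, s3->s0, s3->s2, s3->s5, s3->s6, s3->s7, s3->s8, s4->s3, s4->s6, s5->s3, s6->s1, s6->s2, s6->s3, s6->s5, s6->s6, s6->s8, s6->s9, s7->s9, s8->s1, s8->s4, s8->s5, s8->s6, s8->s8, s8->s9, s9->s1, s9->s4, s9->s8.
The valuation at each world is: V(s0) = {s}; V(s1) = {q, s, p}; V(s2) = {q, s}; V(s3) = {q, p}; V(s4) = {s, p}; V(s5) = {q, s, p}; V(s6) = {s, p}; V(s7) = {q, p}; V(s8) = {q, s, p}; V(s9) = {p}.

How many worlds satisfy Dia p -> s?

7

Let φ = Dia p -> s. Evaluate φ at each world:
  s0 (successors {s0, s4, s6}): φ is true.
  s1 (successors {s1, s8, s9}): φ is true.
  s2 (successors {s4, s5, s6}): φ is true.
  s3 (successors {s0, s2, s5, s6, s7, s8}): φ is false.
  s4 (successors {s3, s6}): φ is true.
  s5 (successors {s3}): φ is true.
  s6 (successors {s1, s2, s3, s5, s6, s8, s9}): φ is true.
  s7 (successors {s9}): φ is false.
  s8 (successors {s1, s4, s5, s6, s8, s9}): φ is true.
  s9 (successors {s1, s4, s8}): φ is false.
For instance, at s3:
  At s3: Dia p is true, s is false, so Dia p -> s is false.
    At s3: Dia p requires p at some successor in {s0, s2, s5, s6, s7, s8}.
      p holds at s5, so Dia p is true at s3.
Satisfying worlds: {s0, s1, s2, s4, s5, s6, s8}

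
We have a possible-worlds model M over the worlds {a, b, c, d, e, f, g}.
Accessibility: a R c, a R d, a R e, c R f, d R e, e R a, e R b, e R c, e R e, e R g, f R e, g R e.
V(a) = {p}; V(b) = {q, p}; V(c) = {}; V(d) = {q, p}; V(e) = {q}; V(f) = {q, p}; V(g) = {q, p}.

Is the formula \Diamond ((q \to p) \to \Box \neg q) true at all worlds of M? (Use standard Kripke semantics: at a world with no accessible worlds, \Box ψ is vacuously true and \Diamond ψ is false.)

Let φ = \Diamond ((q \to p) \to \Box \neg q). Evaluate φ at each world:
  a (successors {c, d, e}): φ is true.
  b (successors ∅): φ is false.
  c (successors {f}): φ is false.
  d (successors {e}): φ is true.
  e (successors {a, b, c, e, g}): φ is true.
  f (successors {e}): φ is true.
  g (successors {e}): φ is true.
Detail at b (counterexample):
  At b: no accessible worlds, so \Diamond ((q \to p) \to \Box \neg q) is false.

No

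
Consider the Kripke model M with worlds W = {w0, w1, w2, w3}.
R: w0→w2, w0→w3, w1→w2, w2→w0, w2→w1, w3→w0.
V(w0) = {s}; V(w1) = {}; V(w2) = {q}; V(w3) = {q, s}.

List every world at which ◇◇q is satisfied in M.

Let φ = ◇◇q. Evaluate φ at each world:
  w0 (successors {w2, w3}): φ is false.
  w1 (successors {w2}): φ is false.
  w2 (successors {w0, w1}): φ is true.
  w3 (successors {w0}): φ is true.
For instance, at w3:
  At w3: ◇◇q requires ◇q at some successor in {w0}.
    ◇q holds at w0, so ◇◇q is true at w3.
      At w0: ◇q requires q at some successor in {w2, w3}.
        q holds at w2, so ◇q is true at w0.
Satisfying worlds: {w2, w3}

w2, w3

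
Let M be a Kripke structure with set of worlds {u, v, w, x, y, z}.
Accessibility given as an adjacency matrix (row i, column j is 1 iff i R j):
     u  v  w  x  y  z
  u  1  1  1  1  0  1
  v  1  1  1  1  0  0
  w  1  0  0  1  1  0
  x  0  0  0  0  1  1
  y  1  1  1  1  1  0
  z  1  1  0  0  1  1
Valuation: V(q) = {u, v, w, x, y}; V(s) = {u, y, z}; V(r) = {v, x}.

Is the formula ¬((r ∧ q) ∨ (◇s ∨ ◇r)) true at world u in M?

At u: (r ∧ q) ∨ (◇s ∨ ◇r) is true, so ¬((r ∧ q) ∨ (◇s ∨ ◇r)) is false.
  At u: r ∧ q is false, ◇s ∨ ◇r is true, so (r ∧ q) ∨ (◇s ∨ ◇r) is true.
    At u: ◇s is true, ◇r is true, so ◇s ∨ ◇r is true.
      At u: ◇s requires s at some successor in {u, v, w, x, z}.
        s holds at u, so ◇s is true at u.
      At u: ◇r requires r at some successor in {u, v, w, x, z}.
        r holds at v, so ◇r is true at u.

No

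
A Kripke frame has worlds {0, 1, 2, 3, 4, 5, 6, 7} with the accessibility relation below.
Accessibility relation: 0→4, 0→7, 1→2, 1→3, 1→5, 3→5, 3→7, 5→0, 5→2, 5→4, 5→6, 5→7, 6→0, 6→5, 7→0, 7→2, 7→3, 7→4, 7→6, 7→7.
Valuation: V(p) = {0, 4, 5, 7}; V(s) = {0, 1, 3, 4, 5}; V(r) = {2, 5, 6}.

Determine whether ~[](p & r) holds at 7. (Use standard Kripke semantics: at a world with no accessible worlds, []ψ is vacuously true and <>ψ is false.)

At 7: [](p & r) is false, so ~[](p & r) is true.
  At 7: [](p & r) requires p & r at every successor {0, 2, 3, 4, 6, 7}.
    p & r fails at 0, so [](p & r) is false at 7.

Yes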